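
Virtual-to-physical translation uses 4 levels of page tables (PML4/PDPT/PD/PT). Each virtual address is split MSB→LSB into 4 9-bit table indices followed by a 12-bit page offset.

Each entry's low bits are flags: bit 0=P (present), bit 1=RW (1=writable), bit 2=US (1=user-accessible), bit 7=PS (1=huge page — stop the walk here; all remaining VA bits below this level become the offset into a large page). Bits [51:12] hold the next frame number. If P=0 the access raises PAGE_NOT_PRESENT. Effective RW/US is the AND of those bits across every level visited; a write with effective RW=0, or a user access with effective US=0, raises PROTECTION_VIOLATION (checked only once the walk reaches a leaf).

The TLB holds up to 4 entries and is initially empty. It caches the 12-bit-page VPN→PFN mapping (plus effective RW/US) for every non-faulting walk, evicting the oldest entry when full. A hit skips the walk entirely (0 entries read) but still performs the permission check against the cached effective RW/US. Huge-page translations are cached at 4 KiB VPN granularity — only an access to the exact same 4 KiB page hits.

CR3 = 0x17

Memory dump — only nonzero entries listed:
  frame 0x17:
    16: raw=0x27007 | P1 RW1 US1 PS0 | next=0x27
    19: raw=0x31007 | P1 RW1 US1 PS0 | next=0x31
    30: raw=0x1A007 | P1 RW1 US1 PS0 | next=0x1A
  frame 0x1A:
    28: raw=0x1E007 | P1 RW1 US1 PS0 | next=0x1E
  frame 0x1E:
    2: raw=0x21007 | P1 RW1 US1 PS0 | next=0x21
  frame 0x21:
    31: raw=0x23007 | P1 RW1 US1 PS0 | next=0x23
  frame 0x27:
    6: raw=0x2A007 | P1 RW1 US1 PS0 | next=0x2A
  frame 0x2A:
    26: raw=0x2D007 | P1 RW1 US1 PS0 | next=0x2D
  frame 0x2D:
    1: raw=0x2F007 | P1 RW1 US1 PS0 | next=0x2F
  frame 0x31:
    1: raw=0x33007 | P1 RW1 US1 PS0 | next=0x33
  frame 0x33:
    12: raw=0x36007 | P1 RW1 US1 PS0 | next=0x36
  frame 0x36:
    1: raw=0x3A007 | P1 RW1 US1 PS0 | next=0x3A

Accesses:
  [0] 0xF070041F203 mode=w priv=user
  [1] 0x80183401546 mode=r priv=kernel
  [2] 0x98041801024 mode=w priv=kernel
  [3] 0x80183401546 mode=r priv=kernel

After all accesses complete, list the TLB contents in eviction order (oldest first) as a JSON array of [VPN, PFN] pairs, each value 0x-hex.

Trace:
#0 VA=0xF070041F203 (w,user):
  [0] read 0x17 idx=30: raw=0x1A007 flags P=1 W=1 U=1 S=0
  [1] read 0x1A idx=28: raw=0x1E007 flags P=1 W=1 U=1 S=0
  [2] read 0x1E idx=2: raw=0x21007 flags P=1 W=1 U=1 S=0
  [3] read 0x21 idx=31: raw=0x23007 flags P=1 W=1 U=1 S=0
  → PA=0x23203  (4 entries read)
#1 VA=0x80183401546 (r,kernel):
  [0] read 0x17 idx=16: raw=0x27007 flags P=1 W=1 U=1 S=0
  [1] read 0x27 idx=6: raw=0x2A007 flags P=1 W=1 U=1 S=0
  [2] read 0x2A idx=26: raw=0x2D007 flags P=1 W=1 U=1 S=0
  [3] read 0x2D idx=1: raw=0x2F007 flags P=1 W=1 U=1 S=0
  → PA=0x2F546  (4 entries read)
#2 VA=0x98041801024 (w,kernel):
  [0] read 0x17 idx=19: raw=0x31007 flags P=1 W=1 U=1 S=0
  [1] read 0x31 idx=1: raw=0x33007 flags P=1 W=1 U=1 S=0
  [2] read 0x33 idx=12: raw=0x36007 flags P=1 W=1 U=1 S=0
  [3] read 0x36 idx=1: raw=0x3A007 flags P=1 W=1 U=1 S=0
  → PA=0x3A024  (4 entries read)
#3 VA=0x80183401546 (r,kernel):
  TLB hit vpn=0x80183401 → PA=0x2F546

TLB: [["0xF070041F", "0x23"], ["0x80183401", "0x2F"], ["0x98041801", "0x3A"]]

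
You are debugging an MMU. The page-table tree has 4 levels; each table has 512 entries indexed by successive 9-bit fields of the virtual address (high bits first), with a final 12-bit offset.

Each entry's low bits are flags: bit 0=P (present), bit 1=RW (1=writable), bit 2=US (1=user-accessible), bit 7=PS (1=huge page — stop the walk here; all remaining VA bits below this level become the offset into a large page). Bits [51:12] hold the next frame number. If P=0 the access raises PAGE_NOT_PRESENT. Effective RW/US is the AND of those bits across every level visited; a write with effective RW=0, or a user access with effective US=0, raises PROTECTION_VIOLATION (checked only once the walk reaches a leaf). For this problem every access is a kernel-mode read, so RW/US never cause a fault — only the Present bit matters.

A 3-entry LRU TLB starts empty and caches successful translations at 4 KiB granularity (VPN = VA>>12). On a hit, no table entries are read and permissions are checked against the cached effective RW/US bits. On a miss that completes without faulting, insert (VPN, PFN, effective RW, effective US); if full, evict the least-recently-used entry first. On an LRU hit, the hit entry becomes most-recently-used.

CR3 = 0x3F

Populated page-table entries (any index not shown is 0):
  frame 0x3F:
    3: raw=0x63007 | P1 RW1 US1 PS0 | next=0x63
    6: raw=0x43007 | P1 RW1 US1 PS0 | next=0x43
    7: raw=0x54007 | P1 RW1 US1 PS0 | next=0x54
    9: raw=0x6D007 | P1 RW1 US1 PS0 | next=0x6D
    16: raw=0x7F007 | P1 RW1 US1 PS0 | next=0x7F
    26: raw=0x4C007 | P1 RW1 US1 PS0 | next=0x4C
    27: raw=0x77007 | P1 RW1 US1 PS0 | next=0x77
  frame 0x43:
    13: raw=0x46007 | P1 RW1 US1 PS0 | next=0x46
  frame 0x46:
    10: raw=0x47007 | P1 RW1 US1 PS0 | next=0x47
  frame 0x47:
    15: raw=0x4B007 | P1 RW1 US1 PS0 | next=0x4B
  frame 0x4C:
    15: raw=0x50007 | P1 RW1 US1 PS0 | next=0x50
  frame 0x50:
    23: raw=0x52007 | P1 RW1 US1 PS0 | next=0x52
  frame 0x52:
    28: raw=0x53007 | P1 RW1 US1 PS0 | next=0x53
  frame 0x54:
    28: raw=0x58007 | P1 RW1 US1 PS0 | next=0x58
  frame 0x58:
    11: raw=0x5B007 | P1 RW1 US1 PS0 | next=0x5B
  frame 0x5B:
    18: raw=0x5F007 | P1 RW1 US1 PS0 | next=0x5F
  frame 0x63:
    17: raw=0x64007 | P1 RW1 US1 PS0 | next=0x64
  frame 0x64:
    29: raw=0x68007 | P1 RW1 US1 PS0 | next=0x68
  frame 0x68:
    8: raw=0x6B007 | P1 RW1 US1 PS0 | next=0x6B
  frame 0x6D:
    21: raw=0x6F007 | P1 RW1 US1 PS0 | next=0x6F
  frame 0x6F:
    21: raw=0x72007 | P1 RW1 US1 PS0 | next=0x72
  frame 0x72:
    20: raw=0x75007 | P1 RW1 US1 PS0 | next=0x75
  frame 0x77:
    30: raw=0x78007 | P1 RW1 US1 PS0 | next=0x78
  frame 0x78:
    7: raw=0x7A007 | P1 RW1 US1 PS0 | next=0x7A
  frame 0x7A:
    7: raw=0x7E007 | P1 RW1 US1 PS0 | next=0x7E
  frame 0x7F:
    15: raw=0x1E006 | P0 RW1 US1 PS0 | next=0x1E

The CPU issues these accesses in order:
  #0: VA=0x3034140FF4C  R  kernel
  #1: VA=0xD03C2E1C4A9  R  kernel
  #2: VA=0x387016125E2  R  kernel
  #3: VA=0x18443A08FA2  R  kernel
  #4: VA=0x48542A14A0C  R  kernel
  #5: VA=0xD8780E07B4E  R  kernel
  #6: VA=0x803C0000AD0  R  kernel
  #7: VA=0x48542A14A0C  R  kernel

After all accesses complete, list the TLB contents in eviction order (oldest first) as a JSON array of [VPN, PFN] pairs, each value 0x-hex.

Walk each access:
#0 VA=0x3034140FF4C (r,kernel):
  L0 @0x3F[6] → 0x43007  P=1,RW=1,US=1,PS=0
  L1 @0x43[13] → 0x46007  P=1,RW=1,US=1,PS=0
  L2 @0x46[10] → 0x47007  P=1,RW=1,US=1,PS=0
  L3 @0x47[15] → 0x4B007  P=1,RW=1,US=1,PS=0
  ⇒ phys 0x4BF4C  [4 reads]
#1 VA=0xD03C2E1C4A9 (r,kernel):
  L0 @0x3F[26] → 0x4C007  P=1,RW=1,US=1,PS=0
  L1 @0x4C[15] → 0x50007  P=1,RW=1,US=1,PS=0
  L2 @0x50[23] → 0x52007  P=1,RW=1,US=1,PS=0
  L3 @0x52[28] → 0x53007  P=1,RW=1,US=1,PS=0
  ⇒ phys 0x534A9  [4 reads]
#2 VA=0x387016125E2 (r,kernel):
  L0 @0x3F[7] → 0x54007  P=1,RW=1,US=1,PS=0
  L1 @0x54[28] → 0x58007  P=1,RW=1,US=1,PS=0
  L2 @0x58[11] → 0x5B007  P=1,RW=1,US=1,PS=0
  L3 @0x5B[18] → 0x5F007  P=1,RW=1,US=1,PS=0
  ⇒ phys 0x5F5E2  [4 reads]
#3 VA=0x18443A08FA2 (r,kernel):
  L0 @0x3F[3] → 0x63007  P=1,RW=1,US=1,PS=0
  L1 @0x63[17] → 0x64007  P=1,RW=1,US=1,PS=0
  L2 @0x64[29] → 0x68007  P=1,RW=1,US=1,PS=0
  L3 @0x68[8] → 0x6B007  P=1,RW=1,US=1,PS=0
  ⇒ phys 0x6BFA2  [4 reads]
#4 VA=0x48542A14A0C (r,kernel):
  L0 @0x3F[9] → 0x6D007  P=1,RW=1,US=1,PS=0
  L1 @0x6D[21] → 0x6F007  P=1,RW=1,US=1,PS=0
  L2 @0x6F[21] → 0x72007  P=1,RW=1,US=1,PS=0
  L3 @0x72[20] → 0x75007  P=1,RW=1,US=1,PS=0
  ⇒ phys 0x75A0C  [4 reads]
#5 VA=0xD8780E07B4E (r,kernel):
  L0 @0x3F[27] → 0x77007  P=1,RW=1,US=1,PS=0
  L1 @0x77[30] → 0x78007  P=1,RW=1,US=1,PS=0
  L2 @0x78[7] → 0x7A007  P=1,RW=1,US=1,PS=0
  L3 @0x7A[7] → 0x7E007  P=1,RW=1,US=1,PS=0
  ⇒ phys 0x7EB4E  [4 reads]
#6 VA=0x803C0000AD0 (r,kernel):
  L0 @0x3F[16] → 0x7F007  P=1,RW=1,US=1,PS=0
  L1 @0x7F[15] → 0x1E006  P=0,RW=1,US=1,PS=0
  → PAGE_NOT_PRESENT  (2 entries read)
#7 VA=0x48542A14A0C (r,kernel):
  TLB hit vpn=0x48542A14 → PA=0x75A0C

TLB: [["0x18443A08", "0x6B"], ["0xD8780E07", "0x7E"], ["0x48542A14", "0x75"]]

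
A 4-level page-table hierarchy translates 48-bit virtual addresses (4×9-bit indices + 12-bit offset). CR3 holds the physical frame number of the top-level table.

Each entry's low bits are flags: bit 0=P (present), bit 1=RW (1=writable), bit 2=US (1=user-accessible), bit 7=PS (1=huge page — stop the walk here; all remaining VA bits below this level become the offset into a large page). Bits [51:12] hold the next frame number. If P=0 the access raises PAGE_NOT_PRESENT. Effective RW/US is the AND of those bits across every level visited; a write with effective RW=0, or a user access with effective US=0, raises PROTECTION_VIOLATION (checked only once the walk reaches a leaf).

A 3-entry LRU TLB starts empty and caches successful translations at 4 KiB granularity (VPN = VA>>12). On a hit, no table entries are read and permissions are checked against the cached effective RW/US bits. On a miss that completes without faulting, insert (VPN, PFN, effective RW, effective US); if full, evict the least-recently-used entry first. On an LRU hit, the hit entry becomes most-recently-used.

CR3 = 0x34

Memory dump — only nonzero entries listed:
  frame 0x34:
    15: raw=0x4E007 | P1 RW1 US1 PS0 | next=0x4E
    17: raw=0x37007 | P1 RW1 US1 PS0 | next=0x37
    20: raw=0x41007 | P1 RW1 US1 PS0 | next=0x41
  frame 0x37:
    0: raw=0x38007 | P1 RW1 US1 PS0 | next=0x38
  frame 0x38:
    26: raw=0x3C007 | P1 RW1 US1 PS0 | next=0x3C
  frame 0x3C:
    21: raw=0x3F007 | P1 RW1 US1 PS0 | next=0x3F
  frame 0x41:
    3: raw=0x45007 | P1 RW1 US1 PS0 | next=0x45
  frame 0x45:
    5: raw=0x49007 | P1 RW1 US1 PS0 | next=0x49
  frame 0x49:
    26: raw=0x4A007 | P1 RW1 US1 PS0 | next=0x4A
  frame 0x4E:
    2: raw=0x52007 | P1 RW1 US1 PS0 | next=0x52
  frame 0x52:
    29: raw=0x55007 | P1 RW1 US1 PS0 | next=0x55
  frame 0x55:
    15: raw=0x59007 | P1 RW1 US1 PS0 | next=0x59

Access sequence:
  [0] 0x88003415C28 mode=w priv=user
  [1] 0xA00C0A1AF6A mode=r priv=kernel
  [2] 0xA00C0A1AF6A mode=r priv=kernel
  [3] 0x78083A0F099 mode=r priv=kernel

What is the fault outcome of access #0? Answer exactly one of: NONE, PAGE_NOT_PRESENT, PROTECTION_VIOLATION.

Walk each access:
#0 VA=0x88003415C28 (w,user):
  lvl0: tbl 0x34, slot 17 ⇒ 0x37007 (P1/RW1/US1/PS0)
  lvl1: tbl 0x37, slot 0 ⇒ 0x38007 (P1/RW1/US1/PS0)
  lvl2: tbl 0x38, slot 26 ⇒ 0x3C007 (P1/RW1/US1/PS0)
  lvl3: tbl 0x3C, slot 21 ⇒ 0x3F007 (P1/RW1/US1/PS0)
  ⇒ phys 0x3FC28  [4 reads]
#1 VA=0xA00C0A1AF6A (r,kernel):
  lvl0: tbl 0x34, slot 20 ⇒ 0x41007 (P1/RW1/US1/PS0)
  lvl1: tbl 0x41, slot 3 ⇒ 0x45007 (P1/RW1/US1/PS0)
  lvl2: tbl 0x45, slot 5 ⇒ 0x49007 (P1/RW1/US1/PS0)
  lvl3: tbl 0x49, slot 26 ⇒ 0x4A007 (P1/RW1/US1/PS0)
  ⇒ phys 0x4AF6A  [4 reads]
#2 VA=0xA00C0A1AF6A (r,kernel):
  TLB hit vpn=0xA00C0A1A → PA=0x4AF6A
#3 VA=0x78083A0F099 (r,kernel):
  lvl0: tbl 0x34, slot 15 ⇒ 0x4E007 (P1/RW1/US1/PS0)
  lvl1: tbl 0x4E, slot 2 ⇒ 0x52007 (P1/RW1/US1/PS0)
  lvl2: tbl 0x52, slot 29 ⇒ 0x55007 (P1/RW1/US1/PS0)
  lvl3: tbl 0x55, slot 15 ⇒ 0x59007 (P1/RW1/US1/PS0)
  ⇒ phys 0x59099  [4 reads]

Access #0 fault: NONE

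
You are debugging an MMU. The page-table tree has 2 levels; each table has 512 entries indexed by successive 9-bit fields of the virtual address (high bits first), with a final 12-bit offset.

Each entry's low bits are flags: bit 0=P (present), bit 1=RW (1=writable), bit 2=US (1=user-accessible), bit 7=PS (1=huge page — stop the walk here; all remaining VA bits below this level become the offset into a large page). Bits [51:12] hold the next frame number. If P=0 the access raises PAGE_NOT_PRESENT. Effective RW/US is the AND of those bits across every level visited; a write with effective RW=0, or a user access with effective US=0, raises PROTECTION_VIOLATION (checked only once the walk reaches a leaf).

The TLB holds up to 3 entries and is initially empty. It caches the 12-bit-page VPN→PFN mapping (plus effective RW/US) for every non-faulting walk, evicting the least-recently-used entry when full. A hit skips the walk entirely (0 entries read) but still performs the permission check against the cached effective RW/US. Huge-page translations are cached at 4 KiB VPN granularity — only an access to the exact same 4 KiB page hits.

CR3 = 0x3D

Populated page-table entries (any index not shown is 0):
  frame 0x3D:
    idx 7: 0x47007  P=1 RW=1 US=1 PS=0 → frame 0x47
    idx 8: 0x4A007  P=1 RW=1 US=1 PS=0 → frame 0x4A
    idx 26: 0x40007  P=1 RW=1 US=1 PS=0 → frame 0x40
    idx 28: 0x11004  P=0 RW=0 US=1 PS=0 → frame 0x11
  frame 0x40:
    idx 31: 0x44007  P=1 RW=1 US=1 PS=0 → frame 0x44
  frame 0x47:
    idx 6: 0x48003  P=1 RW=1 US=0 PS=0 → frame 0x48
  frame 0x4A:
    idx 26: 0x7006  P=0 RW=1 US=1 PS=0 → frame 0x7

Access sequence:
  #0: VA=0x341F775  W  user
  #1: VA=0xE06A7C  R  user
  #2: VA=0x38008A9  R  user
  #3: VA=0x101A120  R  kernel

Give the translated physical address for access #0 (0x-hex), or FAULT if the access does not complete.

Trace:
#0 VA=0x341F775 (w,user):
  L0: frame=0x3D idx=26 entry=0x40007 [P=1 RW=1 US=1 PS=0]
  L1: frame=0x40 idx=31 entry=0x44007 [P=1 RW=1 US=1 PS=0]
  ⇒ phys 0x44775  [2 reads]
#1 VA=0xE06A7C (r,user):
  L0: frame=0x3D idx=7 entry=0x47007 [P=1 RW=1 US=1 PS=0]
  L1: frame=0x47 idx=6 entry=0x48003 [P=1 RW=1 US=0 PS=0]
  ⇒ fault: PROTECTION_VIOLATION  — 2 lookups
#2 VA=0x38008A9 (r,user):
  L0: frame=0x3D idx=28 entry=0x11004 [P=0 RW=0 US=1 PS=0]
  ⇒ fault: PAGE_NOT_PRESENT  — 1 lookups
#3 VA=0x101A120 (r,kernel):
  L0: frame=0x3D idx=8 entry=0x4A007 [P=1 RW=1 US=1 PS=0]
  L1: frame=0x4A idx=26 entry=0x7006 [P=0 RW=1 US=1 PS=0]
  ⇒ fault: PAGE_NOT_PRESENT  — 2 lookups

Access #0 PA: 0x44775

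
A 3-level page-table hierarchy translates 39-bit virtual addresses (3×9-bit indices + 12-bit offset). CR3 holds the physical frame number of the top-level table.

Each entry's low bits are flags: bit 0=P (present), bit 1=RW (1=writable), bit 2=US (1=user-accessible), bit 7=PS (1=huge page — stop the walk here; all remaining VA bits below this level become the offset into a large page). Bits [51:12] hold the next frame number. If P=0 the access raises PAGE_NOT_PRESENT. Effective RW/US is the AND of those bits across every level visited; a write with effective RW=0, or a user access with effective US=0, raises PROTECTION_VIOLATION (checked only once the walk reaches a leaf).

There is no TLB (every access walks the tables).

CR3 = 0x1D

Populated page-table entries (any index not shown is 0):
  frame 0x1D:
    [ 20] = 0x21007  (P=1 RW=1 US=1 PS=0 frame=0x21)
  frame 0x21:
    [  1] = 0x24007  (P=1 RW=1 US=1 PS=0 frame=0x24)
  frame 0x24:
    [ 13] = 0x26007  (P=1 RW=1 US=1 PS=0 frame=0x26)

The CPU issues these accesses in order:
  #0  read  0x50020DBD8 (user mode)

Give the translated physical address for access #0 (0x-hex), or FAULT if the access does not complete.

Trace:
#0 VA=0x50020DBD8 (r,user):
  L0: frame=0x1D idx=20 entry=0x21007 [P=1 RW=1 US=1 PS=0]
  L1: frame=0x21 idx=1 entry=0x24007 [P=1 RW=1 US=1 PS=0]
  L2: frame=0x24 idx=13 entry=0x26007 [P=1 RW=1 US=1 PS=0]
  ✓ 0x26BD8  — 3 lookups

Access #0 PA: 0x26BD8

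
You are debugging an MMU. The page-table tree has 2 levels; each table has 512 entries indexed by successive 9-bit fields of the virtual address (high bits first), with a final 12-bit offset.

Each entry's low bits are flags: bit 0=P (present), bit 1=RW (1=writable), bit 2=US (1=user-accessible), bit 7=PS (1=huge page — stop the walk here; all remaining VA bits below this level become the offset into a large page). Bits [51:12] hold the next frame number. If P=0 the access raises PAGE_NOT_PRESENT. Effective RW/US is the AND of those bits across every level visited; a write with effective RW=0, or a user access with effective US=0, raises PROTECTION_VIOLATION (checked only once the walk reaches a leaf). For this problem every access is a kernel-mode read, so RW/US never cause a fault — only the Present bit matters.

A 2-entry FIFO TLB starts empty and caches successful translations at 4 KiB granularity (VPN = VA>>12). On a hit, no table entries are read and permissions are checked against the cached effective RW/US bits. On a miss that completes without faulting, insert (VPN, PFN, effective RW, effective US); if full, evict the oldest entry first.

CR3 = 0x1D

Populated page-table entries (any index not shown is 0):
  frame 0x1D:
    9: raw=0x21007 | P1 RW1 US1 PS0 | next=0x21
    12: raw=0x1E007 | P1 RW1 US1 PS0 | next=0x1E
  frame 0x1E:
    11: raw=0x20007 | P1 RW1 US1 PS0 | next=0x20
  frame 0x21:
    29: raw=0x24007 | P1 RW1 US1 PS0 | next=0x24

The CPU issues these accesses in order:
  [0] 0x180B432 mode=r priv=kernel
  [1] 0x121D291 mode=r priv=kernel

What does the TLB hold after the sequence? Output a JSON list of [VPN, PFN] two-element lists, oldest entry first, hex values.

Walk each access:
#0 VA=0x180B432 (r,kernel):
  L0 @0x1D[12] → 0x1E007  P=1,RW=1,US=1,PS=0
  L1 @0x1E[11] → 0x20007  P=1,RW=1,US=1,PS=0
  → PA=0x20432  (2 entries read)
#1 VA=0x121D291 (r,kernel):
  L0 @0x1D[9] → 0x21007  P=1,RW=1,US=1,PS=0
  L1 @0x21[29] → 0x24007  P=1,RW=1,US=1,PS=0
  → PA=0x24291  (2 entries read)

TLB: [["0x180B", "0x20"], ["0x121D", "0x24"]]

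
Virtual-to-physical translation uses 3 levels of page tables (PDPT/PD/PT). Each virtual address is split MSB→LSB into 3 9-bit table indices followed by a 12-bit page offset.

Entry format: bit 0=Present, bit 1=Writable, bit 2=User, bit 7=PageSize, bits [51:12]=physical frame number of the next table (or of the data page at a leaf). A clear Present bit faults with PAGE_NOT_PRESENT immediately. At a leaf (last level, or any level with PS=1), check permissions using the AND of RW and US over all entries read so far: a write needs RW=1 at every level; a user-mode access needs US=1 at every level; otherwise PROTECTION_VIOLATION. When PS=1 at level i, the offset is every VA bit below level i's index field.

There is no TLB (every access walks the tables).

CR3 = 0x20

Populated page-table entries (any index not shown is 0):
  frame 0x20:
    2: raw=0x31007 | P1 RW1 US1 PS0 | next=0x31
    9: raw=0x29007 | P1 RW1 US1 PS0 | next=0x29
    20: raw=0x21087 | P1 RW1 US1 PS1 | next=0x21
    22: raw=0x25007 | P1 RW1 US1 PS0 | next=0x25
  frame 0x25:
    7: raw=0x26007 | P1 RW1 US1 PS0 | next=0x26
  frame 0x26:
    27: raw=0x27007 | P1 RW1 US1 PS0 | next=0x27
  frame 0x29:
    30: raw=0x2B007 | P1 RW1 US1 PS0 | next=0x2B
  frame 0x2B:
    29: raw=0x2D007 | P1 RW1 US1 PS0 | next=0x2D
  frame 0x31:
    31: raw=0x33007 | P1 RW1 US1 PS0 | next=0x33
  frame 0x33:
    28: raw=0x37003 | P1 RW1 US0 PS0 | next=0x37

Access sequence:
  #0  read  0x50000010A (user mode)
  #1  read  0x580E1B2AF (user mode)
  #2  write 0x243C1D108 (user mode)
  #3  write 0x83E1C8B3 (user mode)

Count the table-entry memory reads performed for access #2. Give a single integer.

Per-access translation:
#0 VA=0x50000010A (r,user):
  L0 @0x20[20] → 0x21087  P=1,RW=1,US=1,PS=1
  → PA=0x2110A (huge @L0)  (1 entries read)
#1 VA=0x580E1B2AF (r,user):
  L0 @0x20[22] → 0x25007  P=1,RW=1,US=1,PS=0
  L1 @0x25[7] → 0x26007  P=1,RW=1,US=1,PS=0
  L2 @0x26[27] → 0x27007  P=1,RW=1,US=1,PS=0
  → PA=0x272AF  (3 entries read)
#2 VA=0x243C1D108 (w,user):
  L0 @0x20[9] → 0x29007  P=1,RW=1,US=1,PS=0
  L1 @0x29[30] → 0x2B007  P=1,RW=1,US=1,PS=0
  L2 @0x2B[29] → 0x2D007  P=1,RW=1,US=1,PS=0
  → PA=0x2D108  (3 entries read)
#3 VA=0x83E1C8B3 (w,user):
  L0 @0x20[2] → 0x31007  P=1,RW=1,US=1,PS=0
  L1 @0x31[31] → 0x33007  P=1,RW=1,US=1,PS=0
  L2 @0x33[28] → 0x37003  P=1,RW=1,US=0,PS=0
  ✗ PROTECTION_VIOLATION  [3 reads]

Entries read for #2: 3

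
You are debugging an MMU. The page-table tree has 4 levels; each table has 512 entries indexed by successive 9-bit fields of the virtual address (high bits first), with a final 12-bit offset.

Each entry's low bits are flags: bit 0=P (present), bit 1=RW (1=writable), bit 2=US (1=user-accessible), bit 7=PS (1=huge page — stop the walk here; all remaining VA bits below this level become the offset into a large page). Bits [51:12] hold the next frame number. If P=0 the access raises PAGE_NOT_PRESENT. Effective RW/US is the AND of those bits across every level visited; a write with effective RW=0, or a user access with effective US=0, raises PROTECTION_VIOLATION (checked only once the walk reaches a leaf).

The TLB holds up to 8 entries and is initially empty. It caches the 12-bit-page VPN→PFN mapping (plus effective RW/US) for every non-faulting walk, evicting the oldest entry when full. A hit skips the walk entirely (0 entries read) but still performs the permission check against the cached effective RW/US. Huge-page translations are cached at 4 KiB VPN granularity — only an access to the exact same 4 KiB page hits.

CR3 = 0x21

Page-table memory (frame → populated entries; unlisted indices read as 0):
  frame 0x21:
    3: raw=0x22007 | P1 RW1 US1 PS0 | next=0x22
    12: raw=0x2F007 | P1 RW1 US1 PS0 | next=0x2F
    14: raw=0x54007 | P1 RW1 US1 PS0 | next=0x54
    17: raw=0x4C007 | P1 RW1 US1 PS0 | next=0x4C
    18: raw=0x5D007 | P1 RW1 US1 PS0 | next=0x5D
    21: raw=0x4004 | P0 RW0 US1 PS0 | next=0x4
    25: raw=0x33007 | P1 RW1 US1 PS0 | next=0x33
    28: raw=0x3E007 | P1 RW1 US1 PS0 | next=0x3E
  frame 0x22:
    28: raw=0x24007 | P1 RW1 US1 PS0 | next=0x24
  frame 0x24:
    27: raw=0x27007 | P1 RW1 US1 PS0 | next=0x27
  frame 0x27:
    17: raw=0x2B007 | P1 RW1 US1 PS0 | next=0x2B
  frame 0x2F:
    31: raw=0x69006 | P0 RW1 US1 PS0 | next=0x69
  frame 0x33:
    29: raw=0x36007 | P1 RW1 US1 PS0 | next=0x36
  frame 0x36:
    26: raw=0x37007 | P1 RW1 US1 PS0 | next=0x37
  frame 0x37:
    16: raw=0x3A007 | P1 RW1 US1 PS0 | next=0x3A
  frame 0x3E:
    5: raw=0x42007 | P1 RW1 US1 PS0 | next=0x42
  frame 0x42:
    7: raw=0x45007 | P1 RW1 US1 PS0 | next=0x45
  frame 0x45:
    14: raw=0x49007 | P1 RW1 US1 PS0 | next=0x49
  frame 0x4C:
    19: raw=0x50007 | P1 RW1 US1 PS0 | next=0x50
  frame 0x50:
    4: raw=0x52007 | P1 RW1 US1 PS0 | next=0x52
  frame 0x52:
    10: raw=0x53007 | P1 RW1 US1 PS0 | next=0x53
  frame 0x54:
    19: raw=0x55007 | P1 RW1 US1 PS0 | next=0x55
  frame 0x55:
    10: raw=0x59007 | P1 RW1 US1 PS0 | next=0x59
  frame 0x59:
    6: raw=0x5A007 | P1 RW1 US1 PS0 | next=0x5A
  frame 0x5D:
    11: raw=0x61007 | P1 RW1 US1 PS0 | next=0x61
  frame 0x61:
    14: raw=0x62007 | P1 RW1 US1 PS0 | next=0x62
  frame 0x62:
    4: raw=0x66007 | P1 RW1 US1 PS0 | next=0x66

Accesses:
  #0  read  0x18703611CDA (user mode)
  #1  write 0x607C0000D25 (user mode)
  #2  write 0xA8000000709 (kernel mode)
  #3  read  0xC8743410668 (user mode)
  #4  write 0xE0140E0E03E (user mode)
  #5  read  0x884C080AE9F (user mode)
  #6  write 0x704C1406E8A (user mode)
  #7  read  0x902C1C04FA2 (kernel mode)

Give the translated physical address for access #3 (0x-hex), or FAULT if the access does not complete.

Trace:
#0 VA=0x18703611CDA (r,user):
  L0: frame=0x21 idx=3 entry=0x22007 [P=1 RW=1 US=1 PS=0]
  L1: frame=0x22 idx=28 entry=0x24007 [P=1 RW=1 US=1 PS=0]
  L2: frame=0x24 idx=27 entry=0x27007 [P=1 RW=1 US=1 PS=0]
  L3: frame=0x27 idx=17 entry=0x2B007 [P=1 RW=1 US=1 PS=0]
  ✓ 0x2BCDA  — 4 lookups
#1 VA=0x607C0000D25 (w,user):
  L0: frame=0x21 idx=12 entry=0x2F007 [P=1 RW=1 US=1 PS=0]
  L1: frame=0x2F idx=31 entry=0x69006 [P=0 RW=1 US=1 PS=0]
  ⇒ fault: PAGE_NOT_PRESENT  — 2 lookups
#2 VA=0xA8000000709 (w,kernel):
  L0: frame=0x21 idx=21 entry=0x4004 [P=0 RW=0 US=1 PS=0]
  ⇒ fault: PAGE_NOT_PRESENT  — 1 lookups
#3 VA=0xC8743410668 (r,user):
  L0: frame=0x21 idx=25 entry=0x33007 [P=1 RW=1 US=1 PS=0]
  L1: frame=0x33 idx=29 entry=0x36007 [P=1 RW=1 US=1 PS=0]
  L2: frame=0x36 idx=26 entry=0x37007 [P=1 RW=1 US=1 PS=0]
  L3: frame=0x37 idx=16 entry=0x3A007 [P=1 RW=1 US=1 PS=0]
  ✓ 0x3A668  — 4 lookups
#4 VA=0xE0140E0E03E (w,user):
  L0: frame=0x21 idx=28 entry=0x3E007 [P=1 RW=1 US=1 PS=0]
  L1: frame=0x3E idx=5 entry=0x42007 [P=1 RW=1 US=1 PS=0]
  L2: frame=0x42 idx=7 entry=0x45007 [P=1 RW=1 US=1 PS=0]
  L3: frame=0x45 idx=14 entry=0x49007 [P=1 RW=1 US=1 PS=0]
  ✓ 0x4903E  — 4 lookups
#5 VA=0x884C080AE9F (r,user):
  L0: frame=0x21 idx=17 entry=0x4C007 [P=1 RW=1 US=1 PS=0]
  L1: frame=0x4C idx=19 entry=0x50007 [P=1 RW=1 US=1 PS=0]
  L2: frame=0x50 idx=4 entry=0x52007 [P=1 RW=1 US=1 PS=0]
  L3: frame=0x52 idx=10 entry=0x53007 [P=1 RW=1 US=1 PS=0]
  ✓ 0x53E9F  — 4 lookups
#6 VA=0x704C1406E8A (w,user):
  L0: frame=0x21 idx=14 entry=0x54007 [P=1 RW=1 US=1 PS=0]
  L1: frame=0x54 idx=19 entry=0x55007 [P=1 RW=1 US=1 PS=0]
  L2: frame=0x55 idx=10 entry=0x59007 [P=1 RW=1 US=1 PS=0]
  L3: frame=0x59 idx=6 entry=0x5A007 [P=1 RW=1 US=1 PS=0]
  ✓ 0x5AE8A  — 4 lookups
#7 VA=0x902C1C04FA2 (r,kernel):
  L0: frame=0x21 idx=18 entry=0x5D007 [P=1 RW=1 US=1 PS=0]
  L1: frame=0x5D idx=11 entry=0x61007 [P=1 RW=1 US=1 PS=0]
  L2: frame=0x61 idx=14 entry=0x62007 [P=1 RW=1 US=1 PS=0]
  L3: frame=0x62 idx=4 entry=0x66007 [P=1 RW=1 US=1 PS=0]
  ✓ 0x66FA2  — 4 lookups

Access #3 PA: 0x3A668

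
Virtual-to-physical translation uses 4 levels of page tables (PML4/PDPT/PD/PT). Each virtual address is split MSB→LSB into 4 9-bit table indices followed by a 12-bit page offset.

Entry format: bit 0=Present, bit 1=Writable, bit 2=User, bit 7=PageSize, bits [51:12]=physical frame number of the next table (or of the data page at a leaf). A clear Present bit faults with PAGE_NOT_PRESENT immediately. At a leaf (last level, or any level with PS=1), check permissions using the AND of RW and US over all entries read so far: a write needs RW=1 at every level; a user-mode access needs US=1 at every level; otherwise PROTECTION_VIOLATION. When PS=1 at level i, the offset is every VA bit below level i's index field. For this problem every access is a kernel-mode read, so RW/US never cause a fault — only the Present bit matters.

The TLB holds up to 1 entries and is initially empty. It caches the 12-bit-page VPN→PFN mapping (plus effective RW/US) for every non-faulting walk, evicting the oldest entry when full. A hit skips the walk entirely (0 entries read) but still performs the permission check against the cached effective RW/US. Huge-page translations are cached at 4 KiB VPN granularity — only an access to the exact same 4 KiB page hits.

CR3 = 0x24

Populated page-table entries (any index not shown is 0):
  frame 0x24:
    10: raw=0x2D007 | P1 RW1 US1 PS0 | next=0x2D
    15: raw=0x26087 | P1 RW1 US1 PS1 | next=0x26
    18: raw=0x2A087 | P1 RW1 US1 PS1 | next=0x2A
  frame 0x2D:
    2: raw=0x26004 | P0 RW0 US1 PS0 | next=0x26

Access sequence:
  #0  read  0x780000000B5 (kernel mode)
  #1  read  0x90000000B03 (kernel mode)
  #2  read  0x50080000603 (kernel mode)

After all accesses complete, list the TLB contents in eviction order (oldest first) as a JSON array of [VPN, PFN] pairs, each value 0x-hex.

Walk each access:
#0 VA=0x780000000B5 (r,kernel):
  L0 @0x24[15] → 0x26087  P=1,RW=1,US=1,PS=1
  ⇒ phys 0x260B5 (huge @L0)  [1 reads]
#1 VA=0x90000000B03 (r,kernel):
  L0 @0x24[18] → 0x2A087  P=1,RW=1,US=1,PS=1
  ⇒ phys 0x2AB03 (huge @L0)  [1 reads]
#2 VA=0x50080000603 (r,kernel):
  L0 @0x24[10] → 0x2D007  P=1,RW=1,US=1,PS=0
  L1 @0x2D[2] → 0x26004  P=0,RW=0,US=1,PS=0
  ✗ PAGE_NOT_PRESENT  [2 reads]

TLB: [["0x90000000", "0x2A"]]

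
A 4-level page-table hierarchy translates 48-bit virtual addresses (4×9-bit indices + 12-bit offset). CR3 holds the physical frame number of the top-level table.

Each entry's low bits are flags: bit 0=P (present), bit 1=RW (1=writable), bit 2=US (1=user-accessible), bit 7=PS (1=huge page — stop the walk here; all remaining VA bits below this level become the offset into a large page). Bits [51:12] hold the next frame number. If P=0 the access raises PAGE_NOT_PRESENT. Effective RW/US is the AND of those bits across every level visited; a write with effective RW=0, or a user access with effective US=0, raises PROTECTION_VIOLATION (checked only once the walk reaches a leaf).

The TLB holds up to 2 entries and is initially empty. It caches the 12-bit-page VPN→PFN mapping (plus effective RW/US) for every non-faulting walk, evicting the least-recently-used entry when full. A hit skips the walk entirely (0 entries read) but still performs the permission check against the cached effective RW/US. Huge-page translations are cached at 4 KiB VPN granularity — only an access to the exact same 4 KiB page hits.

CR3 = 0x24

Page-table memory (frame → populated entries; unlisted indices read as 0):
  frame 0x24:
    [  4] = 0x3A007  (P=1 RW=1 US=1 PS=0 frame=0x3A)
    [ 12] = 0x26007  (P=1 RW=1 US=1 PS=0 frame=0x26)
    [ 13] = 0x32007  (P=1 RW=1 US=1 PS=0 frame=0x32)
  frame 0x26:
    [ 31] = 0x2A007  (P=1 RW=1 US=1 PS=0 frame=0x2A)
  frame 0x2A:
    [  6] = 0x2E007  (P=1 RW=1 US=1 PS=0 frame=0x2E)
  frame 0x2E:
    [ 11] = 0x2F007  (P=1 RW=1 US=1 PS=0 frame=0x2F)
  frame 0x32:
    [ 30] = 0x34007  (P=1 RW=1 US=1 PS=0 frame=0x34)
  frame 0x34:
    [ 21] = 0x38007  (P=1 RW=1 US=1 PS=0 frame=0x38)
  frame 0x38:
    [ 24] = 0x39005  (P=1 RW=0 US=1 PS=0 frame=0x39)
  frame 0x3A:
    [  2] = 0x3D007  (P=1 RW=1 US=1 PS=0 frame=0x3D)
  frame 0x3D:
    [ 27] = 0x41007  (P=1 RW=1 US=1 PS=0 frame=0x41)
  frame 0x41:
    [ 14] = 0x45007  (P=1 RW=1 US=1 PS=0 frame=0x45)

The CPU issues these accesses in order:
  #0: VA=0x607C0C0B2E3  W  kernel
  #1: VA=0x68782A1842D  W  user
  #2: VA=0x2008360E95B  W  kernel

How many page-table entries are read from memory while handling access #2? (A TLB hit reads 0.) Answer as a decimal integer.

Per-access translation:
#0 VA=0x607C0C0B2E3 (w,kernel):
  [0] read 0x24 idx=12: raw=0x26007 flags P=1 W=1 U=1 S=0
  [1] read 0x26 idx=31: raw=0x2A007 flags P=1 W=1 U=1 S=0
  [2] read 0x2A idx=6: raw=0x2E007 flags P=1 W=1 U=1 S=0
  [3] read 0x2E idx=11: raw=0x2F007 flags P=1 W=1 U=1 S=0
  ⇒ phys 0x2F2E3  [4 reads]
#1 VA=0x68782A1842D (w,user):
  [0] read 0x24 idx=13: raw=0x32007 flags P=1 W=1 U=1 S=0
  [1] read 0x32 idx=30: raw=0x34007 flags P=1 W=1 U=1 S=0
  [2] read 0x34 idx=21: raw=0x38007 flags P=1 W=1 U=1 S=0
  [3] read 0x38 idx=24: raw=0x39005 flags P=1 W=0 U=1 S=0
  → PROTECTION_VIOLATION  (4 entries read)
#2 VA=0x2008360E95B (w,kernel):
  [0] read 0x24 idx=4: raw=0x3A007 flags P=1 W=1 U=1 S=0
  [1] read 0x3A idx=2: raw=0x3D007 flags P=1 W=1 U=1 S=0
  [2] read 0x3D idx=27: raw=0x41007 flags P=1 W=1 U=1 S=0
  [3] read 0x41 idx=14: raw=0x45007 flags P=1 W=1 U=1 S=0
  ⇒ phys 0x4595B  [4 reads]

Entries read for #2: 4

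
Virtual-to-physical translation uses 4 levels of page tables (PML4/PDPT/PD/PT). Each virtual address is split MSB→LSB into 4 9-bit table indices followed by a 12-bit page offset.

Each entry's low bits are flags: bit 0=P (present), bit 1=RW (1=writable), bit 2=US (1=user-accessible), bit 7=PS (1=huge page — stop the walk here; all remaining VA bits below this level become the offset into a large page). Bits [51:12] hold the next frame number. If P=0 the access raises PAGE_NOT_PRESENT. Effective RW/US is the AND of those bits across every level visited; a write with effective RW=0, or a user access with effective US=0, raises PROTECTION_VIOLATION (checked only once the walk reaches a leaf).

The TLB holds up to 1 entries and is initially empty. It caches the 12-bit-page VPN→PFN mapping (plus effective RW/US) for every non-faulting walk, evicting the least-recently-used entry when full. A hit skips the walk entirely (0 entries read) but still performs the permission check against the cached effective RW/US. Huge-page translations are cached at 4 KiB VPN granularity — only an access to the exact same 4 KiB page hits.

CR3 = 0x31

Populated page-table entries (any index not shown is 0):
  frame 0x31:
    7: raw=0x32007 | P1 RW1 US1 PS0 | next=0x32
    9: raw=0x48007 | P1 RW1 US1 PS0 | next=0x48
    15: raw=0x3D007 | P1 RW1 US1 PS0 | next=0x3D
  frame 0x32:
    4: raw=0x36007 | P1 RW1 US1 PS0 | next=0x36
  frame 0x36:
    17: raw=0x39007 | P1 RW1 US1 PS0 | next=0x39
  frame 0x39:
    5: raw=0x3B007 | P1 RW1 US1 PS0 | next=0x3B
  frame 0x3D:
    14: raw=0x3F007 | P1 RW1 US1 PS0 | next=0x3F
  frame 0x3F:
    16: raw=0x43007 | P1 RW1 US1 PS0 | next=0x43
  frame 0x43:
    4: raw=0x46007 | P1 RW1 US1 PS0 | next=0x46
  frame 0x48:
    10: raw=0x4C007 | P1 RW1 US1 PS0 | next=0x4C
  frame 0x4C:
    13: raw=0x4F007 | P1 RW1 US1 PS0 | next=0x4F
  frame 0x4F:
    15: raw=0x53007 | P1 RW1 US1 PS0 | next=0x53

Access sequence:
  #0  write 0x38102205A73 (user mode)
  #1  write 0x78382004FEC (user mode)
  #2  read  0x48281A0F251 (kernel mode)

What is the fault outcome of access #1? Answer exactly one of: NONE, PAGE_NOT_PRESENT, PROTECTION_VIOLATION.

Walk each access:
#0 VA=0x38102205A73 (w,user):
  L0 @0x31[7] → 0x32007  P=1,RW=1,US=1,PS=0
  L1 @0x32[4] → 0x36007  P=1,RW=1,US=1,PS=0
  L2 @0x36[17] → 0x39007  P=1,RW=1,US=1,PS=0
  L3 @0x39[5] → 0x3B007  P=1,RW=1,US=1,PS=0
  ⇒ phys 0x3BA73  [4 reads]
#1 VA=0x78382004FEC (w,user):
  L0 @0x31[15] → 0x3D007  P=1,RW=1,US=1,PS=0
  L1 @0x3D[14] → 0x3F007  P=1,RW=1,US=1,PS=0
  L2 @0x3F[16] → 0x43007  P=1,RW=1,US=1,PS=0
  L3 @0x43[4] → 0x46007  P=1,RW=1,US=1,PS=0
  ⇒ phys 0x46FEC  [4 reads]
#2 VA=0x48281A0F251 (r,kernel):
  L0 @0x31[9] → 0x48007  P=1,RW=1,US=1,PS=0
  L1 @0x48[10] → 0x4C007  P=1,RW=1,US=1,PS=0
  L2 @0x4C[13] → 0x4F007  P=1,RW=1,US=1,PS=0
  L3 @0x4F[15] → 0x53007  P=1,RW=1,US=1,PS=0
  ⇒ phys 0x53251  [4 reads]

Access #1 fault: NONE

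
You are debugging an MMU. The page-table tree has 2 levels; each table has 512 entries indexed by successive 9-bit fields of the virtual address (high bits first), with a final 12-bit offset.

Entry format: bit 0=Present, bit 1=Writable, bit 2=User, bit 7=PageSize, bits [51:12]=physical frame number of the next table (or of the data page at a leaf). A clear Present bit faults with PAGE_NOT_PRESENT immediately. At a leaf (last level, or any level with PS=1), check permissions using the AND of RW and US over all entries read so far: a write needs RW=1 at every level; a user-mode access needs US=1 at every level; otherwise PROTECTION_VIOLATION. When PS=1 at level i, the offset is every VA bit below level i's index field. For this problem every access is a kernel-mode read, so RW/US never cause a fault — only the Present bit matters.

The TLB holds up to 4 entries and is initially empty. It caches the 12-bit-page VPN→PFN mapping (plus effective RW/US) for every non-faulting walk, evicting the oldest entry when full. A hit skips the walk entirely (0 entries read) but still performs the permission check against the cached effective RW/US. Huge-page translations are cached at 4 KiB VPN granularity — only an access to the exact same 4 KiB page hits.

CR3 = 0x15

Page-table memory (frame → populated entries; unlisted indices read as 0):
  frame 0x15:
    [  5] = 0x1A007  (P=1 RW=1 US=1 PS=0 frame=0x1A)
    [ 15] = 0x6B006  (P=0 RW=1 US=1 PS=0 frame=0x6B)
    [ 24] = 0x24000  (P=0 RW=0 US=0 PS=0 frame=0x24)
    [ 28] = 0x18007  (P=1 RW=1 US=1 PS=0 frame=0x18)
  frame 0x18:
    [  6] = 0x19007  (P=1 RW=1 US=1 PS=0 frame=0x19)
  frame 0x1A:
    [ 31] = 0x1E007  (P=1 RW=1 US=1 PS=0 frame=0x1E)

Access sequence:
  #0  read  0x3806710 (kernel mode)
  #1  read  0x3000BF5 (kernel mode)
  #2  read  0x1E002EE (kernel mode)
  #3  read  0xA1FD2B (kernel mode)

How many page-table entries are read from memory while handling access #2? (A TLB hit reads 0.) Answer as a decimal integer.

Trace:
#0 VA=0x3806710 (r,kernel):
  [0] read 0x15 idx=28: raw=0x18007 flags P=1 W=1 U=1 S=0
  [1] read 0x18 idx=6: raw=0x19007 flags P=1 W=1 U=1 S=0
  ✓ 0x19710  — 2 lookups
#1 VA=0x3000BF5 (r,kernel):
  [0] read 0x15 idx=24: raw=0x24000 flags P=0 W=0 U=0 S=0
  ✗ PAGE_NOT_PRESENT  [1 reads]
#2 VA=0x1E002EE (r,kernel):
  [0] read 0x15 idx=15: raw=0x6B006 flags P=0 W=1 U=1 S=0
  ✗ PAGE_NOT_PRESENT  [1 reads]
#3 VA=0xA1FD2B (r,kernel):
  [0] read 0x15 idx=5: raw=0x1A007 flags P=1 W=1 U=1 S=0
  [1] read 0x1A idx=31: raw=0x1E007 flags P=1 W=1 U=1 S=0
  ✓ 0x1ED2B  — 2 lookups

Entries read for #2: 1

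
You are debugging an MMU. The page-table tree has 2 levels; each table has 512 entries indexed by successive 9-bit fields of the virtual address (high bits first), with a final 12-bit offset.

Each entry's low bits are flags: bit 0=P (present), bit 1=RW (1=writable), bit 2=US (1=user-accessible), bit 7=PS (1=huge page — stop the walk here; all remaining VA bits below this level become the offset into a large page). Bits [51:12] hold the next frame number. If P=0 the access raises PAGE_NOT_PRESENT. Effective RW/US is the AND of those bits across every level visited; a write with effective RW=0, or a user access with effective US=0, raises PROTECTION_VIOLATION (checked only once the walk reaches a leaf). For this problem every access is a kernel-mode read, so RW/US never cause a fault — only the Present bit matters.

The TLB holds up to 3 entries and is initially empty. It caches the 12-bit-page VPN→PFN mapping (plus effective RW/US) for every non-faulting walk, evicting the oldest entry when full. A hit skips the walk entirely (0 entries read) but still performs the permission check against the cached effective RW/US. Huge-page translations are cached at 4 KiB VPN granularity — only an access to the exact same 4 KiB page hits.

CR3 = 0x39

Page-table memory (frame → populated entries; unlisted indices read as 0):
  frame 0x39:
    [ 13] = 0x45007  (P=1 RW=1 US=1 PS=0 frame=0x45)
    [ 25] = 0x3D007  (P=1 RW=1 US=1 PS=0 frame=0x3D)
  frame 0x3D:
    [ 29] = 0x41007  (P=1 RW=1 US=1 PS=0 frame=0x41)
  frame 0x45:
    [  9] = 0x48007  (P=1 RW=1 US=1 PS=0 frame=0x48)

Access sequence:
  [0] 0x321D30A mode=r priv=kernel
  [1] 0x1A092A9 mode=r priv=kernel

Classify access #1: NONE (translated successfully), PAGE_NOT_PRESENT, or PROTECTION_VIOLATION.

Walk each access:
#0 VA=0x321D30A (r,kernel):
  [0] read 0x39 idx=25: raw=0x3D007 flags P=1 W=1 U=1 S=0
  [1] read 0x3D idx=29: raw=0x41007 flags P=1 W=1 U=1 S=0
  ⇒ phys 0x4130A  [2 reads]
#1 VA=0x1A092A9 (r,kernel):
  [0] read 0x39 idx=13: raw=0x45007 flags P=1 W=1 U=1 S=0
  [1] read 0x45 idx=9: raw=0x48007 flags P=1 W=1 U=1 S=0
  ⇒ phys 0x482A9  [2 reads]

Access #1 fault: NONE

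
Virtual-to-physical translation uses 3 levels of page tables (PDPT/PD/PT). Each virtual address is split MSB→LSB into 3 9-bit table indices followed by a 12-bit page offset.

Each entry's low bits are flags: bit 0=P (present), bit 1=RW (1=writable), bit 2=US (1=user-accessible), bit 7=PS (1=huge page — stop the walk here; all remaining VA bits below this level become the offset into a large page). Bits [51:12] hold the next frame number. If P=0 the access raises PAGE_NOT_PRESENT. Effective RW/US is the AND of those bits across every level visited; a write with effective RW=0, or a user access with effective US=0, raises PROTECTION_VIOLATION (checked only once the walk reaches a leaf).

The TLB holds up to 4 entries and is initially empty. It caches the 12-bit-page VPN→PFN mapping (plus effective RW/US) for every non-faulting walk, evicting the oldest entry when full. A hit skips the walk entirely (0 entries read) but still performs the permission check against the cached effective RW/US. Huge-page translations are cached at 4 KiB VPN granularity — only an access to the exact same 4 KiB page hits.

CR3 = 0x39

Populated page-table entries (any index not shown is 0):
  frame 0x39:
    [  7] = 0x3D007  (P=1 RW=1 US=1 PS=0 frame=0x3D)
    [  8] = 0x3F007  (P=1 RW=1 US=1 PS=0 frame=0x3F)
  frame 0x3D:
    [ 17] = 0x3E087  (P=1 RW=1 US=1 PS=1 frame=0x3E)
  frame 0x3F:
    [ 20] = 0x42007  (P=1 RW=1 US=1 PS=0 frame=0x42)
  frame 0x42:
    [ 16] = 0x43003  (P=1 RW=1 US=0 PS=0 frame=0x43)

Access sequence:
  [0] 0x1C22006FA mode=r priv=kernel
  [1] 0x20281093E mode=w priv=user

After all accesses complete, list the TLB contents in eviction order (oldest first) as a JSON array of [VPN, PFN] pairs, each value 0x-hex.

Walk each access:
#0 VA=0x1C22006FA (r,kernel):
  L0: frame=0x39 idx=7 entry=0x3D007 [P=1 RW=1 US=1 PS=0]
  L1: frame=0x3D idx=17 entry=0x3E087 [P=1 RW=1 US=1 PS=1]
  ⇒ phys 0x3E6FA (huge @L1)  [2 reads]
#1 VA=0x20281093E (w,user):
  L0: frame=0x39 idx=8 entry=0x3F007 [P=1 RW=1 US=1 PS=0]
  L1: frame=0x3F idx=20 entry=0x42007 [P=1 RW=1 US=1 PS=0]
  L2: frame=0x42 idx=16 entry=0x43003 [P=1 RW=1 US=0 PS=0]
  ✗ PROTECTION_VIOLATION  [3 reads]

TLB: [["0x1C2200", "0x3E"]]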